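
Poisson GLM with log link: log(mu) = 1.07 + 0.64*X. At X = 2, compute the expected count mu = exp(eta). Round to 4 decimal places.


Linear predictor: eta = 1.07 + (0.64)(2) = 2.3500.
Expected count: mu = exp(2.3500) = 10.4856.

10.4856


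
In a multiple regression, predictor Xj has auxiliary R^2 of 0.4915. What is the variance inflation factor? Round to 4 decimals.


Denominator: 1 - 0.4915 = 0.5085.
VIF = 1 / 0.5085 = 1.9666.

1.9666


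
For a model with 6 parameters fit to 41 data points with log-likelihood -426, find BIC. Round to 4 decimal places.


k * ln(n) = 6 * ln(41) = 6 * 3.713572 = 22.281432.
-2 * loglik = -2 * (-426) = 852.
BIC = 22.281432 + 852 = 874.281432, which rounds to 874.2814.

874.2814


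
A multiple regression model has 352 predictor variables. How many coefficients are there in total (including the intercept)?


Including the intercept, the model has 352 predictor coefficients + 1 intercept.
Total = 353.

353


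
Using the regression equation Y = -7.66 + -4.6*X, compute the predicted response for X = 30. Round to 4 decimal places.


Plug X = 30 into Y = -7.66 + -4.6*X:
Y = -7.66 + -138.0000 = -145.6600.

-145.6600


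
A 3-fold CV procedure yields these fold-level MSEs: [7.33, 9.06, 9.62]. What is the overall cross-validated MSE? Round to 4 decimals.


Total MSE across folds = 26.0100.
CV-MSE = 26.0100/3 = 8.6700.

8.6700


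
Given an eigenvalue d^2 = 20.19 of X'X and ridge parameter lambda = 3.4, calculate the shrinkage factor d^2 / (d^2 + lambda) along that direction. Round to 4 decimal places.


Compute the denominator: 20.19 + 3.4 = 23.5900.
Shrinkage factor = 20.19 / 23.5900 = 0.8559.

0.8559


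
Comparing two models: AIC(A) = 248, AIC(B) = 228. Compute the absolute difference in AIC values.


Absolute difference = |248 - 228| = 20.
The model with lower AIC (B) is preferred.

20


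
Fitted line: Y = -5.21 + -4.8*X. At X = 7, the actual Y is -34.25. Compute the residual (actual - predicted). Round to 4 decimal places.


Predicted = -5.21 + -4.8 * 7 = -38.8100.
Residual = -34.25 - -38.8100 = 4.5600.

4.5600


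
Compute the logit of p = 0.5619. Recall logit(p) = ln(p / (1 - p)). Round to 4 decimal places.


1 - p = 0.4381.
p/(1-p) = 1.2826.
logit = ln(1.2826) = 0.2489.

0.2489


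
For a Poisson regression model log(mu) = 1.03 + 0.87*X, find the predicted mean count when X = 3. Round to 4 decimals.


Linear predictor: eta = 1.03 + (0.87)(3) = 3.6400.
Expected count: mu = exp(3.6400) = 38.0918.

38.0918


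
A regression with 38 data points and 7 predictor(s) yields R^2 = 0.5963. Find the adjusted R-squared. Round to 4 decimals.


Plug in: Adj R^2 = 1 - (1 - 0.5963) * 37/30.
= 1 - 0.4037 * 37/30
= 1 - 14.9369 / 30
= 1 - 0.4979 = 0.5021.

0.5021


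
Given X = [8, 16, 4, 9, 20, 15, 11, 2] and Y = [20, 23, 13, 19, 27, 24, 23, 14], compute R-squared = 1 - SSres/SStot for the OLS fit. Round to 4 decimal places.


The fitted line is Y = 12.3169 + 0.7584*X.
SSres = 16.0985, SStot = 167.8750.
R^2 = 1 - SSres/SStot = 0.9041.

0.9041


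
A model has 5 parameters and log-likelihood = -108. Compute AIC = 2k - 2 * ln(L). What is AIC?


Compute:
2k = 2*5 = 10.
-2*loglik = -2*(-108) = 216.
AIC = 10 + 216 = 226.

226


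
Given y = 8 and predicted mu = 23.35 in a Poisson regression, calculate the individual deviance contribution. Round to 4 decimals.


Compute y*ln(y/mu) = 8*ln(8/23.35) = 8*-1.071155 = -8.569240.
y - mu = -15.35.
D = 2*(-8.569240 - (-15.35)) = 13.561520, which rounds to 13.5615.

13.5615


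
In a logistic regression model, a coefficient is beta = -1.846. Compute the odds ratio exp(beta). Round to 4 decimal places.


The odds ratio is computed as:
OR = e^(-1.846) = 0.1579.

0.1579


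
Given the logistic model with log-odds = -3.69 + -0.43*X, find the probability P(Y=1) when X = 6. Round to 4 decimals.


z = -3.69 + -0.43 * 6 = -6.2700.
Sigmoid: P = 1 / (1 + exp(6.2700)) = 0.0019.

0.0019


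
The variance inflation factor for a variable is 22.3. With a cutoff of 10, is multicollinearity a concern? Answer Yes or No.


Check: VIF = 22.3 vs threshold = 10.
Since 22.3 >= 10, the answer is Yes.

Yes


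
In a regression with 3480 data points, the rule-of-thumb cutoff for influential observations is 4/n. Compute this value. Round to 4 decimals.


Using the rule of thumb:
Threshold = 4 / 3480 = 0.0011.

0.0011


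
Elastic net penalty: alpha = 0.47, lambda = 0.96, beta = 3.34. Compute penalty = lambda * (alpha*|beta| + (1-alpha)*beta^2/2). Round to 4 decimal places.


L1 component = 0.47 * |3.34| = 1.5698.
L2 component = 0.53 * 3.34^2 / 2 = 2.9562.
Penalty = 0.96 * (1.5698 + 2.9562) = 0.96 * 4.5260 = 4.3450.

4.3450


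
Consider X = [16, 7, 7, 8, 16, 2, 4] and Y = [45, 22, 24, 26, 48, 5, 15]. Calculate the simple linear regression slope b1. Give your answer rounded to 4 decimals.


Calculate xbar = 8.5714, ybar = 26.4286.
S_xx = 179.7143, S_xy = 502.2857.
Using b1 = S_xy / S_xx = 502.2857 / 179.7143, we get b1 = 2.7949.

2.7949


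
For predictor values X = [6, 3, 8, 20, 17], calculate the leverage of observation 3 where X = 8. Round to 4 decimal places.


Mean of X: xbar = 10.8000.
SXX = 214.8000.
For X = 8: h = 1/5 + (8 - 10.8000)^2/214.8000 = 0.2365.

0.2365


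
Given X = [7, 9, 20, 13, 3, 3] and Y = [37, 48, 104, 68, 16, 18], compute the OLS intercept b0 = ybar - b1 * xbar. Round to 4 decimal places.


The slope is b1 = 5.1190.
Sample means are xbar = 9.1667 and ybar = 48.5000.
Intercept: b0 = 48.5000 - (5.1190)(9.1667) = 1.5756.

1.5756


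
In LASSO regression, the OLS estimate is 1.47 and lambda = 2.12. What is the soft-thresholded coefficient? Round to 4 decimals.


Check: |1.47| = 1.47 vs lambda = 2.12.
Since |beta| <= lambda, the coefficient is set to 0.
Soft-thresholded coefficient = 0.0000.

0.0000


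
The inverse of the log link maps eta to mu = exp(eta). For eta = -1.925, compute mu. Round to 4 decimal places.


The inverse log link gives:
mu = exp(-1.925) = 0.1459.

0.1459


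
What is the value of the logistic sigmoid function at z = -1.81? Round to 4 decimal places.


Compute exp(1.8100) = 6.1104.
Sigmoid = 1 / (1 + 6.1104) = 1 / 7.1104 = 0.1406.

0.1406


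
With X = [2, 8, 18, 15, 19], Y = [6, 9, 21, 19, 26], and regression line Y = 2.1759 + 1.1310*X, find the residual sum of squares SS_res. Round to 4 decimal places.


For each point, residual = actual - predicted.
Residuals: [1.5621, -2.2239, -1.5339, -0.1409, 2.3351].
Sum of squared residuals = 15.2113.

15.2113


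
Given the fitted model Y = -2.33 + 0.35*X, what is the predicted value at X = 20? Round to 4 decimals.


Plug X = 20 into Y = -2.33 + 0.35*X:
Y = -2.33 + 7.0000 = 4.6700.

4.6700


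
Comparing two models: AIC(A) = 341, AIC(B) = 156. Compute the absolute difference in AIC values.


|AIC_A - AIC_B| = |341 - 156| = 185.
Model B is preferred (lower AIC).

185


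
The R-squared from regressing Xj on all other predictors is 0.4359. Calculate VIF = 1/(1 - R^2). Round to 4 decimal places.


VIF = 1 / (1 - 0.4359).
= 1 / 0.5641 = 1.7727.

1.7727


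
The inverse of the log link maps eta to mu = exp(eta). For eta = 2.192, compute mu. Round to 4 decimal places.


mu = exp(eta) = exp(2.192).
= 8.9531.

8.9531


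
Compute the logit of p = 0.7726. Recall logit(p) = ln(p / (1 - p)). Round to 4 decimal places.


Compute the odds: 0.7726/0.2274 = 3.3975.
Take the natural log: ln(3.3975) = 1.2231.

1.2231


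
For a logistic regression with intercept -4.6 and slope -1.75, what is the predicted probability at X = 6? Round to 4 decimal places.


z = -4.6 + -1.75 * 6 = -15.1000.
Sigmoid: P = 1 / (1 + exp(15.1000)) = 0.0000.

0.0000


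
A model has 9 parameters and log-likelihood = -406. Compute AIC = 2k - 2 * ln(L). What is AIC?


AIC = 2k - 2*loglik = 2(9) - 2(-406).
= 18 + 812 = 830.

830


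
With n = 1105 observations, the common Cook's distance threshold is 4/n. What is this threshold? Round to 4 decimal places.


The threshold is 4/n.
4/1105 = 0.0036.

0.0036


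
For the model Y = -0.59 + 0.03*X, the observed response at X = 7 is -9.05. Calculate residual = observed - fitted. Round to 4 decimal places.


Compute yhat = -0.59 + (0.03)(7) = -0.3800.
Residual = actual - predicted = -9.05 - -0.3800 = -8.6700.

-8.6700


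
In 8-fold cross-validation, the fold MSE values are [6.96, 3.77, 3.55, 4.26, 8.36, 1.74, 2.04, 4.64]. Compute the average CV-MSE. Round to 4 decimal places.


Total MSE across folds = 35.3200.
CV-MSE = 35.3200/8 = 4.4150.

4.4150


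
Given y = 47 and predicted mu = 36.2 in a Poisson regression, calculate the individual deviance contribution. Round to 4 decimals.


Compute y*ln(y/mu) = 47*ln(47/36.2) = 47*0.261088 = 12.271136.
y - mu = 10.8.
D = 2*(12.271136 - (10.8)) = 2.942272, which rounds to 2.9423.

2.9423


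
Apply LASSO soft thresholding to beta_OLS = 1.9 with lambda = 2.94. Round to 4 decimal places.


|beta_OLS| = 1.9.
lambda = 2.94.
Since |beta| <= lambda, the coefficient is set to 0.
Result = 0.0000.

0.0000


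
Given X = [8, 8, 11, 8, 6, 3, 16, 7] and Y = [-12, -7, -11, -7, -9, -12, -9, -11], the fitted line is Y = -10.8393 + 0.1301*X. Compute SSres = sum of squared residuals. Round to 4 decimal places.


Compute predicted values, then residuals = yi - yhat_i.
Residuals: [-2.2015, 2.7985, -1.5918, 2.7985, 1.0587, -1.5510, -0.2423, -1.0714].
SSres = sum(residual^2) = 27.7767.

27.7767


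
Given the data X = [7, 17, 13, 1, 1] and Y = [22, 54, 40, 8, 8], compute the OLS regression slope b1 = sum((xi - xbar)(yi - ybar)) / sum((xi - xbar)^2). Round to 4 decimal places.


The sample means are xbar = 7.8000 and ybar = 26.4000.
Compute S_xx = 204.8000 and S_xy = 578.4000.
Slope b1 = S_xy / S_xx = 578.4000 / 204.8000 = 2.8242.

2.8242


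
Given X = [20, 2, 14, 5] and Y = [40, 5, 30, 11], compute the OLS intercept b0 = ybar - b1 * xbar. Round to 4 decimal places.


Compute b1 = 1.9707 from the OLS formula.
With xbar = 10.2500 and ybar = 21.5000, the intercept is:
b0 = 21.5000 - 1.9707 * 10.2500 = 1.3004.

1.3004


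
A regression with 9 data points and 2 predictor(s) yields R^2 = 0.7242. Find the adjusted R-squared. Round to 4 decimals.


Adjusted R^2 = 1 - (1 - R^2) * (n-1)/(n-p-1).
(1 - R^2) = 0.2758.
(n-1)/(n-p-1) = 8/6.
(1 - R^2) * (n-1) = 0.2758 * 8 = 2.2064.
Divide by (n-p-1): 2.2064 / 6 = 0.3677.
Adj R^2 = 1 - 0.3677 = 0.6323.

0.6323


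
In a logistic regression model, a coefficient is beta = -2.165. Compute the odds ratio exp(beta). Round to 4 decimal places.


Odds ratio = exp(beta) = exp(-2.165).
= 0.1147.

0.1147


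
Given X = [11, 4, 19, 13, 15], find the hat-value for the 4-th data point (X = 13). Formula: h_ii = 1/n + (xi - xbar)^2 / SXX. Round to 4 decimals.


n = 5, xbar = 12.4000.
SXX = sum((xi - xbar)^2) = 123.2000.
h = 1/5 + (13 - 12.4000)^2 / 123.2000 = 0.2029.

0.2029


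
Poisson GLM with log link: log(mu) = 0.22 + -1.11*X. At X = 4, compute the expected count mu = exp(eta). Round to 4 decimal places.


Linear predictor: eta = 0.22 + (-1.11)(4) = -4.2200.
Expected count: mu = exp(-4.2200) = 0.0147.

0.0147


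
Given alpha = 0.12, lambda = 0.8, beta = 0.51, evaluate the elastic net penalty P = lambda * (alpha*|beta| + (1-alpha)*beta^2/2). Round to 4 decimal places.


Compute:
L1 = 0.12 * 0.51 = 0.0612.
L2 = 0.88 * 0.51^2 / 2 = 0.1144.
Penalty = 0.8 * (0.0612 + 0.1144) = 0.1405.

0.1405


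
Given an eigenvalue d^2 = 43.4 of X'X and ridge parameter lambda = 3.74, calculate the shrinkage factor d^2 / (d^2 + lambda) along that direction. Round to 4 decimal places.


d^2 + lambda = 43.4 + 3.74 = 47.1400.
Shrinkage factor = 43.4/47.1400 = 0.9207.

0.9207


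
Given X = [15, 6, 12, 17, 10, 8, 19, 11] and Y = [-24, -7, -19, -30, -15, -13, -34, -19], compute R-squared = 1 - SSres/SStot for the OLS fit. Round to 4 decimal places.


The fitted line is Y = 4.1774 + -1.9839*X.
SSres = 7.8387, SStot = 556.8750.
R^2 = 1 - SSres/SStot = 0.9859.

0.9859


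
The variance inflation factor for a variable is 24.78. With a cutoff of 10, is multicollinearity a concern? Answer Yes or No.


The threshold is 10.
VIF = 24.78 is >= 10.
Multicollinearity indication: Yes.

Yes


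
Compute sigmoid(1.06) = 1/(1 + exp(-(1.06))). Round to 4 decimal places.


exp(-1.0600) = 0.3465.
1 + exp(-z) = 1.3465.
sigmoid = 1/1.3465 = 0.7427.

0.7427


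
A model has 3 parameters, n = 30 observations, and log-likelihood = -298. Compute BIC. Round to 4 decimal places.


ln(30) = 3.401197.
k * ln(n) = 3 * 3.401197 = 10.203591.
-2L = 596.
BIC = 10.203591 + 596 = 606.203591, which rounds to 606.2036.

606.2036


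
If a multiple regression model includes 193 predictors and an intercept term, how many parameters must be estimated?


Total coefficients = number of predictors + 1 (for the intercept).
= 193 + 1 = 194.

194


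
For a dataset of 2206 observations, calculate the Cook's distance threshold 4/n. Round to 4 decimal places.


Using the rule of thumb:
Threshold = 4 / 2206 = 0.0018.

0.0018


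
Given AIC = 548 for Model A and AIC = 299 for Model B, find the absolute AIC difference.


Absolute difference = |548 - 299| = 249.
The model with lower AIC (B) is preferred.

249


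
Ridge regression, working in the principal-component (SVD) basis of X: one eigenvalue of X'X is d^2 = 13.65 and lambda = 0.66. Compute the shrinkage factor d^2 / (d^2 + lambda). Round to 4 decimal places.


Compute the denominator: 13.65 + 0.66 = 14.3100.
Shrinkage factor = 13.65 / 14.3100 = 0.9539.

0.9539


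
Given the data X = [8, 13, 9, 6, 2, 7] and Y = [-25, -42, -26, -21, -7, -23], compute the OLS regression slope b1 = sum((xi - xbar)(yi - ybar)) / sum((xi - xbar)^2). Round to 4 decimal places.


First compute the means: xbar = 7.5000, ybar = -24.0000.
Then S_xx = sum((xi - xbar)^2) = 65.5000.
S_xy = sum((xi - xbar)(yi - ybar)) = -201.0000.
b1 = S_xy / S_xx = -201.0000 / 65.5000 = -3.0687.

-3.0687


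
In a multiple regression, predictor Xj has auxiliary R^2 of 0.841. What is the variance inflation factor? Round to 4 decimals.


Denominator: 1 - 0.841 = 0.159.
VIF = 1 / 0.159 = 6.2893.

6.2893


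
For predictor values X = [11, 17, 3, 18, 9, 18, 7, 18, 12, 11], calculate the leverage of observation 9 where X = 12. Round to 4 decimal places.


n = 10, xbar = 12.4000.
SXX = sum((xi - xbar)^2) = 248.4000.
h = 1/10 + (12 - 12.4000)^2 / 248.4000 = 0.1006.

0.1006


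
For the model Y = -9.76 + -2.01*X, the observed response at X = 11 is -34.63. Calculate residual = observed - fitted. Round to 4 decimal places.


Compute yhat = -9.76 + (-2.01)(11) = -31.8700.
Residual = actual - predicted = -34.63 - -31.8700 = -2.7600.

-2.7600


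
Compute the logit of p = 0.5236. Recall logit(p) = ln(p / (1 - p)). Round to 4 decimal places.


The odds are p/(1-p) = 0.5236 / 0.4764 = 1.0991.
logit(p) = ln(1.0991) = 0.0945.

0.0945


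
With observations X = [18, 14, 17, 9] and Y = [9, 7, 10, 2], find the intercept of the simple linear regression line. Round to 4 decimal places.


First find the slope: b1 = 0.8571.
Means: xbar = 14.5000, ybar = 7.0000.
b0 = ybar - b1 * xbar = 7.0000 - 0.8571 * 14.5000 = -5.4286.

-5.4286


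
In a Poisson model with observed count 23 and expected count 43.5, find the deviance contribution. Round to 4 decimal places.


Compute y*ln(y/mu) = 23*ln(23/43.5) = 23*-0.637267 = -14.657141.
y - mu = -20.5.
D = 2*(-14.657141 - (-20.5)) = 11.685718, which rounds to 11.6857.

11.6857


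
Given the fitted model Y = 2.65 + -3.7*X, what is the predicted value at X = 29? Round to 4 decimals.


Plug X = 29 into Y = 2.65 + -3.7*X:
Y = 2.65 + -107.3000 = -104.6500.

-104.6500


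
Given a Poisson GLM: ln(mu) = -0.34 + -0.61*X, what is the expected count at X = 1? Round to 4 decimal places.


Compute eta = -0.34 + -0.61 * 1 = -0.9500.
Apply inverse link: mu = e^-0.9500 = 0.3867.

0.3867


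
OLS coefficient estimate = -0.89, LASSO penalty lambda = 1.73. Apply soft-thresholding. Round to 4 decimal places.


Check: |-0.89| = 0.89 vs lambda = 1.73.
Since |beta| <= lambda, the coefficient is set to 0.
Soft-thresholded coefficient = 0.0000.

0.0000


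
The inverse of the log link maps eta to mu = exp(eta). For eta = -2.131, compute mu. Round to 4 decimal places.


The inverse log link gives:
mu = exp(-2.131) = 0.1187.

0.1187


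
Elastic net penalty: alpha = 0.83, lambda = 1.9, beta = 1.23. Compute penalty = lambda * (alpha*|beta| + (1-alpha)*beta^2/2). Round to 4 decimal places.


L1 component = 0.83 * |1.23| = 1.0209.
L2 component = 0.17 * 1.23^2 / 2 = 0.1286.
Penalty = 1.9 * (1.0209 + 0.1286) = 1.9 * 1.1495 = 2.1840.

2.1840


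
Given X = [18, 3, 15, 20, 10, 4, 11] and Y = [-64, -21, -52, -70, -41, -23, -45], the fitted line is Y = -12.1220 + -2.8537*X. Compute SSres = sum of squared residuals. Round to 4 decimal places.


Predicted values from Y = -12.1220 + -2.8537*X.
Residuals: [-0.5114, -0.3169, 2.9275, -0.8040, -0.3410, 0.5368, -1.4873].
SSres = 12.1951.

12.1951


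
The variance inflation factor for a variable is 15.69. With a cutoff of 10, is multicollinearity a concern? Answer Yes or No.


Check: VIF = 15.69 vs threshold = 10.
Since 15.69 >= 10, the answer is Yes.

Yes


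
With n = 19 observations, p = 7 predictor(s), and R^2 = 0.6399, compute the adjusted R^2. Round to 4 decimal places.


Using the formula:
(1 - 0.6399) = 0.3601.
Multiply by 18/11: 0.3601 * 18 = 6.4818, then 6.4818 / 11 = 0.5893.
Adj R^2 = 1 - 0.5893 = 0.4107.

0.4107


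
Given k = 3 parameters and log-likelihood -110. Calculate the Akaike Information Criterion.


Compute:
2k = 2*3 = 6.
-2*loglik = -2*(-110) = 220.
AIC = 6 + 220 = 226.

226


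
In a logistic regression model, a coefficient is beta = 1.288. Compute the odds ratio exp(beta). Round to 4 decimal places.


The odds ratio is computed as:
OR = e^(1.288) = 3.6255.

3.6255


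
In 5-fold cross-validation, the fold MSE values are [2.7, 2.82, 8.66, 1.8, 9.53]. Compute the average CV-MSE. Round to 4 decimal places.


Add all fold MSEs: 25.5100.
Divide by k = 5: 25.5100/5 = 5.1020.

5.1020


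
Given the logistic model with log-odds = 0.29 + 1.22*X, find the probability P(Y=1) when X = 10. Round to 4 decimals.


Linear predictor: z = 0.29 + 1.22 * 10 = 12.4900.
P = 1/(1 + exp(-12.4900)) = 1/(1 + 0.0000) = 1.0000.

1.0000


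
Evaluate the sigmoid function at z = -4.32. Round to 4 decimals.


Compute exp(4.3200) = 75.1886.
Sigmoid = 1 / (1 + 75.1886) = 1 / 76.1886 = 0.0131.

0.0131


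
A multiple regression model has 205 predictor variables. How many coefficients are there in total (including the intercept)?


Each predictor gets one coefficient, plus one intercept.
Total parameters = 205 + 1 = 206.

206


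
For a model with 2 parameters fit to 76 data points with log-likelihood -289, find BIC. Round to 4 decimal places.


ln(76) = 4.330733.
k * ln(n) = 2 * 4.330733 = 8.661466.
-2L = 578.
BIC = 8.661466 + 578 = 586.661466, which rounds to 586.6615.

586.6615


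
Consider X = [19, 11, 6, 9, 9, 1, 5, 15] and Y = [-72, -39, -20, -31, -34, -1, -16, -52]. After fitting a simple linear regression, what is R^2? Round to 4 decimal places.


The fitted line is Y = 3.0225 + -3.8557*X.
SSres = 17.1322, SStot = 3404.8750.
R^2 = 1 - SSres/SStot = 0.9950.

0.9950


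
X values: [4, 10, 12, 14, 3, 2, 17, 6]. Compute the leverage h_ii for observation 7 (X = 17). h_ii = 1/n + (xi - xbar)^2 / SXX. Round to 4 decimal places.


Compute xbar = 8.5000 with n = 8 observations.
SXX = 216.0000.
Leverage = 1/8 + (17 - 8.5000)^2/216.0000 = 0.4595.

0.4595


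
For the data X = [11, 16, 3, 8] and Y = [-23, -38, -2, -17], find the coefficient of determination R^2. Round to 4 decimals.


The fitted line is Y = 5.9382 + -2.7303*X.
SSres = 2.5281, SStot = 666.0000.
R^2 = 1 - SSres/SStot = 0.9962.

0.9962


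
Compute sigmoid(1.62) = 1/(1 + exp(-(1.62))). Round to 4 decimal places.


Compute exp(-1.6200) = 0.1979.
Sigmoid = 1 / (1 + 0.1979) = 1 / 1.1979 = 0.8348.

0.8348


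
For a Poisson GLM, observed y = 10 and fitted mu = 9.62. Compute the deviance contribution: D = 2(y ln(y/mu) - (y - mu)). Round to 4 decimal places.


First: ln(10/9.62) = 0.038741.
Then: 10 * 0.038741 = 0.387410.
y - mu = 10 - 9.62 = 0.38.
D = 2(0.387410 - 0.38) = 0.014820, which rounds to 0.0148.

0.0148


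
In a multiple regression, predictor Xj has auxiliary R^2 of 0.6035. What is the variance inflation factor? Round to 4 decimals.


Using VIF = 1/(1 - R^2_j):
1 - 0.6035 = 0.3965.
VIF = 2.5221.

2.5221


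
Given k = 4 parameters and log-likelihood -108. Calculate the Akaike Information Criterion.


AIC = 2k - 2*loglik = 2(4) - 2(-108).
= 8 + 216 = 224.

224


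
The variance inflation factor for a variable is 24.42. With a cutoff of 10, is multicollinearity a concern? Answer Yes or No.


Compare VIF = 24.42 to the threshold of 10.
24.42 >= 10, so the answer is Yes.

Yes


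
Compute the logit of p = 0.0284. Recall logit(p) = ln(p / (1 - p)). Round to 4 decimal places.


The odds are p/(1-p) = 0.0284 / 0.9716 = 0.0292.
logit(p) = ln(0.0292) = -3.5326.

-3.5326


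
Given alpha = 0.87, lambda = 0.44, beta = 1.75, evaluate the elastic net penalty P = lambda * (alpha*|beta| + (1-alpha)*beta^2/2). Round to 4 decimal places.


alpha * |beta| = 0.87 * 1.75 = 1.5225.
(1-alpha) * beta^2/2 = 0.13 * 3.0625/2 = 0.1991.
Total = 0.44 * (1.5225 + 0.1991) = 0.7575.

0.7575


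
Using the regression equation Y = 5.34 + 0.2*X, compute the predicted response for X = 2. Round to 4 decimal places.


Predicted value:
Y = 5.34 + (0.2)(2) = 5.34 + 0.4000 = 5.7400.

5.7400


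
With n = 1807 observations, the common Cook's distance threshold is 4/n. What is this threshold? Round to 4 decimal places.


Using the rule of thumb:
Threshold = 4 / 1807 = 0.0022.

0.0022


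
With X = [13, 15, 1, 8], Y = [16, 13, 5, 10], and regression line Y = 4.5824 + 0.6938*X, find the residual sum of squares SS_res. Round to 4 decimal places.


Predicted values from Y = 4.5824 + 0.6938*X.
Residuals: [2.3982, -1.9894, -0.2762, -0.1328].
SSres = 9.8030.

9.8030


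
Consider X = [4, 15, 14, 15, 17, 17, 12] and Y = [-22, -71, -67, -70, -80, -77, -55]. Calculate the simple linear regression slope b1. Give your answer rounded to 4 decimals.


First compute the means: xbar = 13.4286, ybar = -63.1429.
Then S_xx = sum((xi - xbar)^2) = 121.7143.
S_xy = sum((xi - xbar)(yi - ybar)) = -534.5714.
b1 = S_xy / S_xx = -534.5714 / 121.7143 = -4.3920.

-4.3920


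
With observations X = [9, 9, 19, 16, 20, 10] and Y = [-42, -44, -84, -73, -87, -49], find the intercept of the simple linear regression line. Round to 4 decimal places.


The slope is b1 = -4.0140.
Sample means are xbar = 13.8333 and ybar = -63.1667.
Intercept: b0 = -63.1667 - (-4.0140)(13.8333) = -7.6395.

-7.6395


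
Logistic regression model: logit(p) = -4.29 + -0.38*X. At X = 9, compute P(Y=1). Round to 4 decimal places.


z = -4.29 + -0.38 * 9 = -7.7100.
Sigmoid: P = 1 / (1 + exp(7.7100)) = 0.0004.

0.0004


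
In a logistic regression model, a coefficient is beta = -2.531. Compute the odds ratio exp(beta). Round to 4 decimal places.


exp(-2.531) = 0.0796.
So the odds ratio is 0.0796.

0.0796


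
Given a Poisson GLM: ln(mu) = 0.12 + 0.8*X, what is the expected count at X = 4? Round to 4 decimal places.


Compute eta = 0.12 + 0.8 * 4 = 3.3200.
Apply inverse link: mu = e^3.3200 = 27.6604.

27.6604


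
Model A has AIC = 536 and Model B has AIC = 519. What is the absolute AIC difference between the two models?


|AIC_A - AIC_B| = |536 - 519| = 17.
Model B is preferred (lower AIC).

17


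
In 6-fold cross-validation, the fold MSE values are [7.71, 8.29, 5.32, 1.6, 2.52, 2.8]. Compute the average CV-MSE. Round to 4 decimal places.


Total MSE across folds = 28.2400.
CV-MSE = 28.2400/6 = 4.7067.

4.7067


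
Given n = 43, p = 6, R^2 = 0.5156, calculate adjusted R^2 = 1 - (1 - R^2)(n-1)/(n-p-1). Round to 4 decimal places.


Adjusted R^2 = 1 - (1 - R^2) * (n-1)/(n-p-1).
(1 - R^2) = 0.4844.
(n-1)/(n-p-1) = 42/36.
(1 - R^2) * (n-1) = 0.4844 * 42 = 20.3448.
Divide by (n-p-1): 20.3448 / 36 = 0.5651.
Adj R^2 = 1 - 0.5651 = 0.4349.

0.4349


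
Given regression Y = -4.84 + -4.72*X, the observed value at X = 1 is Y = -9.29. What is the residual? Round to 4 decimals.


Predicted = -4.84 + -4.72 * 1 = -9.5600.
Residual = -9.29 - -9.5600 = 0.2700.

0.2700


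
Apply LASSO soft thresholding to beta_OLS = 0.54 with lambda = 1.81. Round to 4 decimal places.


|beta_OLS| = 0.54.
lambda = 1.81.
Since |beta| <= lambda, the coefficient is set to 0.
Result = 0.0000.

0.0000


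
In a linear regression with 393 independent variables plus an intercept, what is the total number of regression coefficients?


Each predictor gets one coefficient, plus one intercept.
Total parameters = 393 + 1 = 394.

394


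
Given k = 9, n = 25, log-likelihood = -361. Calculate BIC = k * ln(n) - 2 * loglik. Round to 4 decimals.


ln(25) = 3.218876.
k * ln(n) = 9 * 3.218876 = 28.969884.
-2L = 722.
BIC = 28.969884 + 722 = 750.969884, which rounds to 750.9699.

750.9699


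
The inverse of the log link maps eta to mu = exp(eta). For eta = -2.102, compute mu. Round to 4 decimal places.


The inverse log link gives:
mu = exp(-2.102) = 0.1222.

0.1222


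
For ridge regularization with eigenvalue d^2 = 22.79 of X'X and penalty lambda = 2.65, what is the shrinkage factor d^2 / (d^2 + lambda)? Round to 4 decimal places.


Compute the denominator: 22.79 + 2.65 = 25.4400.
Shrinkage factor = 22.79 / 25.4400 = 0.8958.

0.8958


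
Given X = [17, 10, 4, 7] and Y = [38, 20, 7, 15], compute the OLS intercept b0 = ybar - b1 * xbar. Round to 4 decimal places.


First find the slope: b1 = 2.3548.
Means: xbar = 9.5000, ybar = 20.0000.
b0 = ybar - b1 * xbar = 20.0000 - 2.3548 * 9.5000 = -2.3710.

-2.3710


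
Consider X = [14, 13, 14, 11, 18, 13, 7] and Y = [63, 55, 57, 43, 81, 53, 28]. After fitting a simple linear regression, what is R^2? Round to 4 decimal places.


Fit the OLS line: b0 = -8.2692, b1 = 4.8654.
SSres = 34.7885.
SStot = 1617.4286.
R^2 = 1 - 34.7885/1617.4286 = 0.9785.

0.9785


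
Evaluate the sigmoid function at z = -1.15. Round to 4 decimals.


Compute exp(1.1500) = 3.1582.
Sigmoid = 1 / (1 + 3.1582) = 1 / 4.1582 = 0.2405.

0.2405


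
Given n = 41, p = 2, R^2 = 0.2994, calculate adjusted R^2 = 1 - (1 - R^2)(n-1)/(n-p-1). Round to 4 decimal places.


Adjusted R^2 = 1 - (1 - R^2) * (n-1)/(n-p-1).
(1 - R^2) = 0.7006.
(n-1)/(n-p-1) = 40/38.
(1 - R^2) * (n-1) = 0.7006 * 40 = 28.0240.
Divide by (n-p-1): 28.0240 / 38 = 0.7375.
Adj R^2 = 1 - 0.7375 = 0.2625.

0.2625


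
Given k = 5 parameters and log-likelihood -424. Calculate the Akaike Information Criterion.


Compute:
2k = 2*5 = 10.
-2*loglik = -2*(-424) = 848.
AIC = 10 + 848 = 858.

858


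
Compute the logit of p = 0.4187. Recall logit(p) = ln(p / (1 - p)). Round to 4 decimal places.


1 - p = 0.5813.
p/(1-p) = 0.7203.
logit = ln(0.7203) = -0.3281.

-0.3281


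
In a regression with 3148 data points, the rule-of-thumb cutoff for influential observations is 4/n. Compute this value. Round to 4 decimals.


Cook's distance cutoff = 4/n = 4/3148.
= 0.0013.

0.0013


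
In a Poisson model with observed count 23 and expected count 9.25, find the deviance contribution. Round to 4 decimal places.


Compute y*ln(y/mu) = 23*ln(23/9.25) = 23*0.910871 = 20.950033.
y - mu = 13.75.
D = 2*(20.950033 - (13.75)) = 14.400066, which rounds to 14.4001.

14.4001


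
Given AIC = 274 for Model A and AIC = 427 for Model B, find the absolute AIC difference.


Absolute difference = |274 - 427| = 153.
The model with lower AIC (A) is preferred.

153


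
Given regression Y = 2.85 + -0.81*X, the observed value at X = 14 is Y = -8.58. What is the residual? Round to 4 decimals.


Predicted = 2.85 + -0.81 * 14 = -8.4900.
Residual = -8.58 - -8.4900 = -0.0900.

-0.0900


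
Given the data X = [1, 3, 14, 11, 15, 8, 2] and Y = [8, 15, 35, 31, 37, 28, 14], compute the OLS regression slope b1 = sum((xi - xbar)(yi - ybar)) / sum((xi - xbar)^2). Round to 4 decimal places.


Calculate xbar = 7.7143, ybar = 24.0000.
S_xx = 203.4286, S_xy = 395.0000.
Using b1 = S_xy / S_xx = 395.0000 / 203.4286, we get b1 = 1.9417.

1.9417


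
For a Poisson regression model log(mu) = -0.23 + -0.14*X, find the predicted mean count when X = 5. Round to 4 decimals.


eta = -0.23 + -0.14 * 5 = -0.9300.
mu = exp(-0.9300) = 0.3946.

0.3946


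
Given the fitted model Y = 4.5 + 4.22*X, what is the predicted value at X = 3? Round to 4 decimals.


Plug X = 3 into Y = 4.5 + 4.22*X:
Y = 4.5 + 12.6600 = 17.1600.

17.1600


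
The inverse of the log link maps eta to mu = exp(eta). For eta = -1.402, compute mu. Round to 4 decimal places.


The inverse log link gives:
mu = exp(-1.402) = 0.2461.

0.2461


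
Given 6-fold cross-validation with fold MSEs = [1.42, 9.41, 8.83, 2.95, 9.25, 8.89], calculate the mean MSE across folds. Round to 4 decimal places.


Sum of fold MSEs = 40.7500.
Average = 40.7500 / 6 = 6.7917.

6.7917


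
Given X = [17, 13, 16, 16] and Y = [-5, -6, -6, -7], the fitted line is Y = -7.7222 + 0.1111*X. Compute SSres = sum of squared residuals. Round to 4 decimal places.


Predicted values from Y = -7.7222 + 0.1111*X.
Residuals: [0.8335, 0.2779, -0.0554, -1.0554].
SSres = 1.8889.

1.8889


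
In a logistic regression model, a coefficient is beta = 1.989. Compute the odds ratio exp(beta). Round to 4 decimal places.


The odds ratio is computed as:
OR = e^(1.989) = 7.3082.

7.3082


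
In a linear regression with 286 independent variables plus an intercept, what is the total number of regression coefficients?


Including the intercept, the model has 286 predictor coefficients + 1 intercept.
Total = 287.

287


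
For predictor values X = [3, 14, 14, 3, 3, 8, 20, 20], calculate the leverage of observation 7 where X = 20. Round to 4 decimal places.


n = 8, xbar = 10.6250.
SXX = sum((xi - xbar)^2) = 379.8750.
h = 1/8 + (20 - 10.6250)^2 / 379.8750 = 0.3564.

0.3564


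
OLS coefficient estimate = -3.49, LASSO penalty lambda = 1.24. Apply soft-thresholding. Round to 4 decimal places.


|beta_OLS| = 3.49.
lambda = 1.24.
Since |beta| > lambda, coefficient = sign(beta)*(|beta| - lambda) = -2.2500.
Result = -2.2500.

-2.2500


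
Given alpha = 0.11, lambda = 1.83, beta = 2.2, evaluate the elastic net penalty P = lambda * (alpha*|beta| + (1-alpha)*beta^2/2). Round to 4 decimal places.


Compute:
L1 = 0.11 * 2.2 = 0.2420.
L2 = 0.89 * 2.2^2 / 2 = 2.1538.
Penalty = 1.83 * (0.2420 + 2.1538) = 4.3843.

4.3843


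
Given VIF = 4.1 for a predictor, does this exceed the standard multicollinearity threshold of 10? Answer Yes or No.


Compare VIF = 4.1 to the threshold of 10.
4.1 < 10, so the answer is No.

No


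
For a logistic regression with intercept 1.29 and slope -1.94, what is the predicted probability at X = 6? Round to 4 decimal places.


Compute z = 1.29 + (-1.94)(6) = -10.3500.
exp(-z) = 31257.0428.
P = 1/(1 + 31257.0428) = 0.0000.

0.0000


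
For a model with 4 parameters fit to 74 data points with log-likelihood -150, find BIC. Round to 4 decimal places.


Compute k*ln(n) = 4*ln(74) = 4*4.304065 = 17.216260.
Then -2*loglik = 300.
BIC = 17.216260 + 300 = 317.216260, which rounds to 317.2163.

317.2163


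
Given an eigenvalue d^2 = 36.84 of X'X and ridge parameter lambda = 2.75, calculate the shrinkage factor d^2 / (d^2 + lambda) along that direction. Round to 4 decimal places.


d^2 + lambda = 36.84 + 2.75 = 39.5900.
Shrinkage factor = 36.84/39.5900 = 0.9305.

0.9305


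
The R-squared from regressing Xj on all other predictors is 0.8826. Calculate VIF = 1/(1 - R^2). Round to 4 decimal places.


VIF = 1 / (1 - 0.8826).
= 1 / 0.1174 = 8.5179.

8.5179


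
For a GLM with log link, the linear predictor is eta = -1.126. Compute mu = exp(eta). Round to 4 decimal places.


Apply the inverse link:
mu = e^-1.126 = 0.3243.

0.3243


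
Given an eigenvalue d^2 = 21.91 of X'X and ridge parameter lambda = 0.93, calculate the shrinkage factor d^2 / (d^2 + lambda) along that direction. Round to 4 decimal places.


Denominator = d^2 + lambda = 21.91 + 0.93 = 22.8400.
Shrinkage = 21.91 / 22.8400 = 0.9593.

0.9593


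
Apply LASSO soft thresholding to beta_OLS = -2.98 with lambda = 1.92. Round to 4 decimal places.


|beta_OLS| = 2.98.
lambda = 1.92.
Since |beta| > lambda, coefficient = sign(beta)*(|beta| - lambda) = -1.0600.
Result = -1.0600.

-1.0600


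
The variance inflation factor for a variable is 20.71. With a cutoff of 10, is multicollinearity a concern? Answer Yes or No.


Compare VIF = 20.71 to the threshold of 10.
20.71 >= 10, so the answer is Yes.

Yes


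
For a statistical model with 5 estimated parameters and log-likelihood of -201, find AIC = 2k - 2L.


AIC = 2k - 2*loglik = 2(5) - 2(-201).
= 10 + 402 = 412.

412


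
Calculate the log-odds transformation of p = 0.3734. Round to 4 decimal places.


Compute the odds: 0.3734/0.6266 = 0.5959.
Take the natural log: ln(0.5959) = -0.5177.

-0.5177


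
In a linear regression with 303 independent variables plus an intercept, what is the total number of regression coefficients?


Each predictor gets one coefficient, plus one intercept.
Total parameters = 303 + 1 = 304.

304


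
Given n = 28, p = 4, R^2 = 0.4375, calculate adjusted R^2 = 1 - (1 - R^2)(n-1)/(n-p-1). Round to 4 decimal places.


Plug in: Adj R^2 = 1 - (1 - 0.4375) * 27/23.
= 1 - 0.5625 * 27/23
= 1 - 15.1875 / 23
= 1 - 0.6603 = 0.3397.

0.3397


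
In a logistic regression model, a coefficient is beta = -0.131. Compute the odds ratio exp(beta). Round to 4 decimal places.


exp(-0.131) = 0.8772.
So the odds ratio is 0.8772.

0.8772


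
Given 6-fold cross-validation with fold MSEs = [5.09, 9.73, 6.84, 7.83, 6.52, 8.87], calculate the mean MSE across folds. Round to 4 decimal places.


Total MSE across folds = 44.8800.
CV-MSE = 44.8800/6 = 7.4800.

7.4800


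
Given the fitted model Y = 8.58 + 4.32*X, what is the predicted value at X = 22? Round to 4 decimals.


Substitute X = 22 into the equation:
Y = 8.58 + 4.32 * 22 = 8.58 + 95.0400 = 103.6200.

103.6200


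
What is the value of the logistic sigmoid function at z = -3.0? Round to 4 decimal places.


Compute exp(3.0000) = 20.0855.
Sigmoid = 1 / (1 + 20.0855) = 1 / 21.0855 = 0.0474.

0.0474


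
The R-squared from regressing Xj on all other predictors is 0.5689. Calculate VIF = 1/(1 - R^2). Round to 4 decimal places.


Denominator: 1 - 0.5689 = 0.4311.
VIF = 1 / 0.4311 = 2.3196.

2.3196


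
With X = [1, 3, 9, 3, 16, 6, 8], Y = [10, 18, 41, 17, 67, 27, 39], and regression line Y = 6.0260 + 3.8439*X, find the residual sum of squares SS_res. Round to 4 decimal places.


Predicted values from Y = 6.0260 + 3.8439*X.
Residuals: [0.1301, 0.4423, 0.3789, -0.5577, -0.5284, -2.0894, 2.2228].
SSres = 10.2528.

10.2528


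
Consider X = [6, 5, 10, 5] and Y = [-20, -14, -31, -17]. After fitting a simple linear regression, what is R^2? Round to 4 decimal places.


Fit the OLS line: b0 = -0.6176, b1 = -3.0588.
SSres = 5.9412.
SStot = 165.0000.
R^2 = 1 - 5.9412/165.0000 = 0.9640.

0.9640


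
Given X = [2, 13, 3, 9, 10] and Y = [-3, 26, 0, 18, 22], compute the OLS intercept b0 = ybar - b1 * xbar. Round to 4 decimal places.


Compute b1 = 2.7780 from the OLS formula.
With xbar = 7.4000 and ybar = 12.6000, the intercept is:
b0 = 12.6000 - 2.7780 * 7.4000 = -7.9574.

-7.9574


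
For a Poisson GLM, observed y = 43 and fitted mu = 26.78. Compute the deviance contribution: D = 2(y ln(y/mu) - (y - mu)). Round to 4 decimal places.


Compute y*ln(y/mu) = 43*ln(43/26.78) = 43*0.473545 = 20.362435.
y - mu = 16.22.
D = 2*(20.362435 - (16.22)) = 8.284870, which rounds to 8.2849.

8.2849


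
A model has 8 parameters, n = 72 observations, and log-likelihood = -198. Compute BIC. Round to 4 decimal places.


k * ln(n) = 8 * ln(72) = 8 * 4.276666 = 34.213328.
-2 * loglik = -2 * (-198) = 396.
BIC = 34.213328 + 396 = 430.213328, which rounds to 430.2133.

430.2133


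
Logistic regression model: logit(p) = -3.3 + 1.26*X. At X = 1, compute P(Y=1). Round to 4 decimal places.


Compute z = -3.3 + (1.26)(1) = -2.0400.
exp(-z) = 7.6906.
P = 1/(1 + 7.6906) = 0.1151.

0.1151


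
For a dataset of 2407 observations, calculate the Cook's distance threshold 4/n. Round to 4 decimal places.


Using the rule of thumb:
Threshold = 4 / 2407 = 0.0017.

0.0017


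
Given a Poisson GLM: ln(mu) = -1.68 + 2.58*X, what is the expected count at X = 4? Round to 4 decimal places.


Compute eta = -1.68 + 2.58 * 4 = 8.6400.
Apply inverse link: mu = e^8.6400 = 5653.3298.

5653.3298


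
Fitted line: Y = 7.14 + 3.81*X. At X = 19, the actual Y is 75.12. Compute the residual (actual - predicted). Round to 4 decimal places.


Fitted value at X = 19 is yhat = 7.14 + 3.81*19 = 79.5300.
Residual = 75.12 - 79.5300 = -4.4100.

-4.4100


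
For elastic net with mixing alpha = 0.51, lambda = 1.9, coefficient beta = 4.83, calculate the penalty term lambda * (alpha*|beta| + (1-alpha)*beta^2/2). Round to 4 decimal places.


alpha * |beta| = 0.51 * 4.83 = 2.4633.
(1-alpha) * beta^2/2 = 0.49 * 23.3289/2 = 5.7156.
Total = 1.9 * (2.4633 + 5.7156) = 15.5399.

15.5399


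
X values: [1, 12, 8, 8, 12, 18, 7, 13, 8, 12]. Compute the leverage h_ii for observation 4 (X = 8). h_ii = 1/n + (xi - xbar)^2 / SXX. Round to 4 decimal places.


Mean of X: xbar = 9.9000.
SXX = 186.9000.
For X = 8: h = 1/10 + (8 - 9.9000)^2/186.9000 = 0.1193.

0.1193


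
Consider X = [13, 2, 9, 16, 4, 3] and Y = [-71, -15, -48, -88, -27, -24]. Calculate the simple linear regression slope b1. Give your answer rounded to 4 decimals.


First compute the means: xbar = 7.8333, ybar = -45.5000.
Then S_xx = sum((xi - xbar)^2) = 166.8333.
S_xy = sum((xi - xbar)(yi - ybar)) = -834.5000.
b1 = S_xy / S_xx = -834.5000 / 166.8333 = -5.0020.

-5.0020


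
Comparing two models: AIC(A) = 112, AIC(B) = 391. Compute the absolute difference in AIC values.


|AIC_A - AIC_B| = |112 - 391| = 279.
Model A is preferred (lower AIC).

279


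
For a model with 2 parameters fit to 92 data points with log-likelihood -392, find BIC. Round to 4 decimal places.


Compute k*ln(n) = 2*ln(92) = 2*4.521789 = 9.043578.
Then -2*loglik = 784.
BIC = 9.043578 + 784 = 793.043578, which rounds to 793.0436.

793.0436


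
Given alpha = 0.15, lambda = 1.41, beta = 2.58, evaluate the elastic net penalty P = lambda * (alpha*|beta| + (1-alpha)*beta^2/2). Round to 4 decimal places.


alpha * |beta| = 0.15 * 2.58 = 0.3870.
(1-alpha) * beta^2/2 = 0.85 * 6.6564/2 = 2.8290.
Total = 1.41 * (0.3870 + 2.8290) = 4.5345.

4.5345


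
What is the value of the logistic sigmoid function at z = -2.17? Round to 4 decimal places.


First, exp(2.1700) = 8.7583.
Then sigma(z) = 1/(1 + 8.7583) = 0.1025.

0.1025


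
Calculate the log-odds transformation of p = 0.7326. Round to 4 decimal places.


1 - p = 0.2674.
p/(1-p) = 2.7397.
logit = ln(2.7397) = 1.0079.

1.0079


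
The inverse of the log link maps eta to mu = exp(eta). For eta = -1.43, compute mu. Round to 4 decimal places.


The inverse log link gives:
mu = exp(-1.43) = 0.2393.

0.2393


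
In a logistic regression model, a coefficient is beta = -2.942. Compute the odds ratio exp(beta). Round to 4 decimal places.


exp(-2.942) = 0.0528.
So the odds ratio is 0.0528.

0.0528
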